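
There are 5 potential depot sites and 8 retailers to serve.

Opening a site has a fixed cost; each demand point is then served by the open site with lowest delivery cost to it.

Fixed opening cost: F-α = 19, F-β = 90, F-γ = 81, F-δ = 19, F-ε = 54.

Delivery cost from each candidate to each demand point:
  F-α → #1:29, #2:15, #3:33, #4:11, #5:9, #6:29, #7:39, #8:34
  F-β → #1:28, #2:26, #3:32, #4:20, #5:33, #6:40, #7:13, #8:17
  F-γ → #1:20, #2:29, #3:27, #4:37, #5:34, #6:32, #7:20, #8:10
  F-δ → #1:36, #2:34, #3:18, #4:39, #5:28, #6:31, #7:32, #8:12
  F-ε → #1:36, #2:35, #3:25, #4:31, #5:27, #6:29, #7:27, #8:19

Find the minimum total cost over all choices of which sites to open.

193

Open {F-α, F-δ}: assign each demand point to its cheapest open site.
  #1→F-α 29, #2→F-α 15, #3→F-δ 18, #4→F-α 11, #5→F-α 9, #6→F-α 29, #7→F-δ 32, #8→F-δ 12
  delivery cost 155, fixed 38 → total 193.
Compare {F-α}: delivery cost 199 + fixed 19 = 218.
Compare {F-α, F-ε}: delivery cost 164 + fixed 73 = 237.
Compare {F-α, F-γ}: delivery cost 141 + fixed 100 = 241.
All other subsets cost ≥ 218. Minimum total cost: 193.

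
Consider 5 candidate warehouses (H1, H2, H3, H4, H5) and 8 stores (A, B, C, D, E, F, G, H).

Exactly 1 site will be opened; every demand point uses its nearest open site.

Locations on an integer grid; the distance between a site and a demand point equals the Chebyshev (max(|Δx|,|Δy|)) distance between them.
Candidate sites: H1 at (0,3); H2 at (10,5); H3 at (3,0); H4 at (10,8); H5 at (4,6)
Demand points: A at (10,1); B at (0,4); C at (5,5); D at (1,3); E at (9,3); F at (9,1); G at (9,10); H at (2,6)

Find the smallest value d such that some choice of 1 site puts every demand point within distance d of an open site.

Open {H5}.
  Farthest demand point is A at distance 6 (to H5); all others are ≤ 6.
With {H1} the worst case is 10.
With {H2} the worst case is 10.
No size-1 selection achieves below 6.

6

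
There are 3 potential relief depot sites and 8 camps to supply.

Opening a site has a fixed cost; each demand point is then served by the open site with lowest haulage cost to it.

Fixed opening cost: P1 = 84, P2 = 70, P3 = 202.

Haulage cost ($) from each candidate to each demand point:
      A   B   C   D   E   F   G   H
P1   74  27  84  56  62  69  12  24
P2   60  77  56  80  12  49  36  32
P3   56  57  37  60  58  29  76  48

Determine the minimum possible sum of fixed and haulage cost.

450

Open {P1, P2}: assign each demand point to its cheapest open site.
  A→P2 60, B→P1 27, C→P2 56, D→P1 56, E→P2 12, F→P2 49, G→P1 12, H→P1 24
  haulage cost 296, fixed 154 → total 450.
Compare {P2}: haulage cost 402 + fixed 70 = 472.
Compare {P1}: haulage cost 408 + fixed 84 = 492.
Compare {P1, P3}: haulage cost 299 + fixed 286 = 585.
All other subsets cost ≥ 472. Minimum total cost: 450.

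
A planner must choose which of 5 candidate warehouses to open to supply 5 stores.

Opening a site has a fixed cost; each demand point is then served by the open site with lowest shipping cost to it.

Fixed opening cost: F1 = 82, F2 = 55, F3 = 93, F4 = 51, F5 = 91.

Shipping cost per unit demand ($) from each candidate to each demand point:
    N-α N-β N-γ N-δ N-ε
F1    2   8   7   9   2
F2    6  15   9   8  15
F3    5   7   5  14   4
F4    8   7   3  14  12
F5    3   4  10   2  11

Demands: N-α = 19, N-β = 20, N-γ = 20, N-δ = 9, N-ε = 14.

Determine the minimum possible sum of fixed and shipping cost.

448

Open {F1, F4, F5}: assign each demand point to its cheapest open site.
  N-α→F1 19×2=38, N-β→F5 20×4=80, N-γ→F4 20×3=60, N-δ→F5 9×2=18, N-ε→F1 14×2=28
  shipping cost 224, fixed 224 → total 448.
Compare {F1, F5}: shipping cost 304 + fixed 173 = 477.
Compare {F1, F4}: shipping cost 347 + fixed 133 = 480.
Compare {F3, F5}: shipping cost 311 + fixed 184 = 495.
All other subsets cost ≥ 477. Minimum total cost: 448.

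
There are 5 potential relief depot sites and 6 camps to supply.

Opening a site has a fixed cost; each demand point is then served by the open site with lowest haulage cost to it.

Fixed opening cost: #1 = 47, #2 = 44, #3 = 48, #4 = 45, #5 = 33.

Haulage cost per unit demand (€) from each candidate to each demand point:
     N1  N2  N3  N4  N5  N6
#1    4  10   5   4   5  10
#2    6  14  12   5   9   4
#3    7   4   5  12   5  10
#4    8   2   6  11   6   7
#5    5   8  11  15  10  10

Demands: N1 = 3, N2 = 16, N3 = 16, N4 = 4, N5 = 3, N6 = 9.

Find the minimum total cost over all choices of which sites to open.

Open {#2, #4}: assign each demand point to its cheapest open site.
  N1→#2 3×6=18, N2→#4 16×2=32, N3→#4 16×6=96, N4→#2 4×5=20, N5→#4 3×6=18, N6→#2 9×4=36
  haulage cost 220, fixed 89 → total 309.
Compare {#1, #4}: haulage cost 218 + fixed 92 = 310.
Compare {#4}: haulage cost 277 + fixed 45 = 322.
Compare {#2, #3}: haulage cost 233 + fixed 92 = 325.
All other subsets cost ≥ 310. Minimum total cost: 309.

309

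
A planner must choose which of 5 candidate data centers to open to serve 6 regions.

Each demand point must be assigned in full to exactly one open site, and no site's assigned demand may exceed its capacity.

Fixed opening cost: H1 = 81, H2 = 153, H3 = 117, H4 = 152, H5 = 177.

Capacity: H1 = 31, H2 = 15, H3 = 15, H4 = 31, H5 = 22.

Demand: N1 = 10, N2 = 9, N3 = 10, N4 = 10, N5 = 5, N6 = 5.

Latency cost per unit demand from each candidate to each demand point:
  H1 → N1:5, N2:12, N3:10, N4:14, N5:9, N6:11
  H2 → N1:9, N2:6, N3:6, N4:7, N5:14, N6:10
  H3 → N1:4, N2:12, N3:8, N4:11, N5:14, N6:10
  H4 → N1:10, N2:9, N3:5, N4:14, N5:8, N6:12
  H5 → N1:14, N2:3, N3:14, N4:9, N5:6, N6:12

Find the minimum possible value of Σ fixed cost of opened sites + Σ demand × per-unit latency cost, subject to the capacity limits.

Open {H1, H5}; cheapest assignment that respects the capacities:
  H1 (cap 31, load 30): N1, N3, N5, N6 — cost 10×5 + 10×10 + 5×9 + 5×11 = 250
  H5 (cap 22, load 19): N2, N4 — cost 9×3 + 10×9 = 117
  Shipping 367, fixed 258 → total 625.
  Any other capacity-feasible assignment to {H1, H5} ships for at least 367.
Compare {H1, H4}: its best feasible assignment gives total 649.
Compare {H4, H5}: its best feasible assignment gives total 696.
Every other set of open sites that can feasibly serve all demand totals ≥ 649 even under its best assignment. Minimum: 625.

625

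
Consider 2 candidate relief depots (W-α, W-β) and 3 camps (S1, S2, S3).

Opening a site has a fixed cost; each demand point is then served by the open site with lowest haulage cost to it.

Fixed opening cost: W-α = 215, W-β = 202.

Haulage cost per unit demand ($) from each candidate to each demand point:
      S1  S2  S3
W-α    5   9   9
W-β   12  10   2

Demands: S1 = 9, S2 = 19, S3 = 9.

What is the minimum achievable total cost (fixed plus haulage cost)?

Open {W-α}: assign each demand point to its cheapest open site.
  S1→W-α 9×5=45, S2→W-α 19×9=171, S3→W-α 9×9=81
  haulage cost 297, fixed 215 → total 512.
Compare {W-β}: haulage cost 316 + fixed 202 = 518.
Compare {W-α, W-β}: haulage cost 234 + fixed 417 = 651.

512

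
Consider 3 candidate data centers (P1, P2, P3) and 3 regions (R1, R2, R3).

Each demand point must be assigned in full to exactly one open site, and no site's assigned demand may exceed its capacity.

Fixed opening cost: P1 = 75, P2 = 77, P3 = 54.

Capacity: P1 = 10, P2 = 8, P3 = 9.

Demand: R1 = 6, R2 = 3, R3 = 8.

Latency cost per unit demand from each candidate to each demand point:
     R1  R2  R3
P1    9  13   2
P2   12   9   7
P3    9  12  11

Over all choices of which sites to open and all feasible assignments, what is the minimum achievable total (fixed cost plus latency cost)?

235

Open {P1, P3}; cheapest assignment that respects the capacities:
  P1 (cap 10, load 8): R3 — cost 8×2 = 16
  P3 (cap 9, load 9): R1, R2 — cost 6×9 + 3×12 = 90
  Shipping 106, fixed 129 → total 235.
  Any other capacity-feasible assignment to {P1, P3} ships for at least 106.
Compare {P2, P3}: its best feasible assignment gives total 277.
Compare {P1, P2}: its best feasible assignment gives total 301.
Every other set of open sites that can feasibly serve all demand totals ≥ 277 even under its best assignment. Minimum: 235.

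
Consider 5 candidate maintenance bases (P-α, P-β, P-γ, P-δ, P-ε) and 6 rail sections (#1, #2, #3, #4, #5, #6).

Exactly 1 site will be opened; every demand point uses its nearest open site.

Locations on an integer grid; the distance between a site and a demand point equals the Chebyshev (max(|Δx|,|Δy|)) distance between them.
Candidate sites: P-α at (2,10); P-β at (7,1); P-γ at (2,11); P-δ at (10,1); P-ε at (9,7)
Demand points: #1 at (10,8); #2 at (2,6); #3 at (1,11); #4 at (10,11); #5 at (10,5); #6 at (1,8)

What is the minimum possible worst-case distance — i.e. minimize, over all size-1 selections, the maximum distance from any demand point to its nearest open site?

8

Open {P-α}.
  Farthest demand point is #1 at distance 8 (to P-α); all others are ≤ 8.
With {P-γ} the worst case is 8.
With {P-ε} the worst case is 8.
No size-1 selection achieves below 8.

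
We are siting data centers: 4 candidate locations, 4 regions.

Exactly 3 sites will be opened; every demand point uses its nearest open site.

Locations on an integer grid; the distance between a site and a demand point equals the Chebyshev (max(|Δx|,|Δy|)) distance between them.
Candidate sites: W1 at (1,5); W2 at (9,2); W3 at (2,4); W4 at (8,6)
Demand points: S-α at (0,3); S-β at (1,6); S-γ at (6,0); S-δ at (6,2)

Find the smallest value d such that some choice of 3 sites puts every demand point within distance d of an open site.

3

Open {W1, W2, W3}.
  Farthest demand point is S-γ at distance 3 (to W2); all others are ≤ 3.
With {W1, W2, W4} the worst case is 3.
With {W2, W3, W4} the worst case is 3.
No size-3 selection achieves below 3.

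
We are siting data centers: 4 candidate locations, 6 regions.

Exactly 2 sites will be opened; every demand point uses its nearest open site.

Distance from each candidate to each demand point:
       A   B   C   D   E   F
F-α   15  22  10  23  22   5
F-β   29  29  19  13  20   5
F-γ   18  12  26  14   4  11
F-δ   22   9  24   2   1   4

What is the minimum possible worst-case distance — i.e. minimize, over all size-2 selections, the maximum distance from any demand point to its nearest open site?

Open {F-α, F-γ}.
  Farthest demand point is A at distance 15 (to F-α); all others are ≤ 15.
With {F-α, F-δ} the worst case is 15.
With {F-β, F-γ} the worst case is 19.
No size-2 selection achieves below 15.

15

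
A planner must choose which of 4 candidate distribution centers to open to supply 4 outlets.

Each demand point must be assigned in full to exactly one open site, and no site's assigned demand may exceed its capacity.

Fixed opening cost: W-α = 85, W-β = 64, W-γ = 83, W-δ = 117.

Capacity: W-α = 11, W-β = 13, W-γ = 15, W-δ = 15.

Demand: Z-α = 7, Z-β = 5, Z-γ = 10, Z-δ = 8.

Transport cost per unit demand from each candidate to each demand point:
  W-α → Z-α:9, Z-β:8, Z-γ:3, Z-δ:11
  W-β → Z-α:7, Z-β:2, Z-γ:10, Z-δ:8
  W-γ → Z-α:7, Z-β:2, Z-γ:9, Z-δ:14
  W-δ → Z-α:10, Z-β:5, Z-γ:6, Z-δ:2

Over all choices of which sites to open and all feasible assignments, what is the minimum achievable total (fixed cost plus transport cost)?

Open {W-α, W-β, W-δ}; cheapest assignment that respects the capacities:
  W-α (cap 11, load 10): Z-γ — cost 10×3 = 30
  W-β (cap 13, load 12): Z-α, Z-β — cost 7×7 + 5×2 = 59
  W-δ (cap 15, load 8): Z-δ — cost 8×2 = 16
  Shipping 105, fixed 266 → total 371.
  Any other capacity-feasible assignment to {W-α, W-β, W-δ} ships for at least 105.
Compare {W-α, W-β, W-γ}: its best feasible assignment gives total 385.
Compare {W-γ, W-δ}: its best feasible assignment gives total 386.
Every other set of open sites that can feasibly serve all demand totals ≥ 385 even under its best assignment. Minimum: 371.

371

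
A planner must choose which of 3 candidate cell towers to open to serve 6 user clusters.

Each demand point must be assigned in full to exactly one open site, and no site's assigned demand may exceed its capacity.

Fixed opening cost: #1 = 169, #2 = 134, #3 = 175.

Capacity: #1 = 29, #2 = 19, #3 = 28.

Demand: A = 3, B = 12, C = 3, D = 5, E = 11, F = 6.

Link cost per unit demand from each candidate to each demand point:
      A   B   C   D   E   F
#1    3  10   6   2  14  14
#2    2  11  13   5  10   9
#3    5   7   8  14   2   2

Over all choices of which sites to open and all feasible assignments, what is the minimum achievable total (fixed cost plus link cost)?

524

Open {#2, #3}; cheapest assignment that respects the capacities:
  #2 (cap 19, load 14): A, D, F — cost 3×2 + 5×5 + 6×9 = 85
  #3 (cap 28, load 26): B, C, E — cost 12×7 + 3×8 + 11×2 = 130
  Shipping 215, fixed 309 → total 524.
  Any other capacity-feasible assignment to {#2, #3} ships for at least 215.
Compare {#1, #3}: its best feasible assignment gives total 535.
Compare {#1, #2}: its best feasible assignment gives total 624.
Every other set of open sites that can feasibly serve all demand totals ≥ 535 even under its best assignment. Minimum: 524.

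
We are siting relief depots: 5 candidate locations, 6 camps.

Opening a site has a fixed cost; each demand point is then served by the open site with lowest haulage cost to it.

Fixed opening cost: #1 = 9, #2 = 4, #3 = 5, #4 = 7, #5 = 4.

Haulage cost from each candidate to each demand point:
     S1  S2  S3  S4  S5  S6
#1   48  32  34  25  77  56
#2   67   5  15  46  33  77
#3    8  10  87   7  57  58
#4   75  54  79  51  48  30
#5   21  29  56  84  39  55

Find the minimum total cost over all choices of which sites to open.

Open {#2, #3, #4}: assign each demand point to its cheapest open site.
  S1→#3 8, S2→#2 5, S3→#2 15, S4→#3 7, S5→#2 33, S6→#4 30
  haulage cost 98, fixed 16 → total 114.
Compare {#2, #3, #4, #5}: haulage cost 98 + fixed 20 = 118.
Compare {#1, #2, #3, #4}: haulage cost 98 + fixed 25 = 123.
Compare {#1, #2, #3, #4, #5}: haulage cost 98 + fixed 29 = 127.
All other subsets cost ≥ 118. Minimum total cost: 114.

114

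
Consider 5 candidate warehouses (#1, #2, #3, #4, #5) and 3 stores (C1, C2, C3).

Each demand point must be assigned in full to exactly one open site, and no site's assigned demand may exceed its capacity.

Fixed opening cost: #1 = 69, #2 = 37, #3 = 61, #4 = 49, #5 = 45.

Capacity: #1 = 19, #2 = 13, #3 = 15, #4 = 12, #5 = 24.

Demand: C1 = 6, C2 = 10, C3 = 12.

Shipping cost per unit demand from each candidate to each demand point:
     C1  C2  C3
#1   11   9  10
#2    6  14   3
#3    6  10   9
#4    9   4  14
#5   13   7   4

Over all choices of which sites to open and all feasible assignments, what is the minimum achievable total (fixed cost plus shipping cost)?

236

Open {#2, #5}; cheapest assignment that respects the capacities:
  #2 (cap 13, load 6): C1 — cost 6×6 = 36
  #5 (cap 24, load 22): C2, C3 — cost 10×7 + 12×4 = 118
  Shipping 154, fixed 82 → total 236.
  Any other capacity-feasible assignment to {#2, #5} ships for at least 154.
Compare {#2, #4, #5}: its best feasible assignment gives total 255.
Compare {#2, #3, #4}: its best feasible assignment gives total 259.
Every other set of open sites that can feasibly serve all demand totals ≥ 255 even under its best assignment. Minimum: 236.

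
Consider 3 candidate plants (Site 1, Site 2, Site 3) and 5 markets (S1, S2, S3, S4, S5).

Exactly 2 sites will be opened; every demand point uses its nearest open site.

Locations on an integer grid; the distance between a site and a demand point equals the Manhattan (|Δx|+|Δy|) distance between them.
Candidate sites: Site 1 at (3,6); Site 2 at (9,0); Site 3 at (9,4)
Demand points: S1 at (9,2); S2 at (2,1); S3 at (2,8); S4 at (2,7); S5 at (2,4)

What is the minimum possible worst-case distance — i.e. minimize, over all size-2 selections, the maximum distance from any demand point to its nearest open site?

Open {Site 1, Site 2}.
  Farthest demand point is S2 at distance 6 (to Site 1); all others are ≤ 6.
With {Site 1, Site 3} the worst case is 6.
With {Site 2, Site 3} the worst case is 11.
No size-2 selection achieves below 6.

6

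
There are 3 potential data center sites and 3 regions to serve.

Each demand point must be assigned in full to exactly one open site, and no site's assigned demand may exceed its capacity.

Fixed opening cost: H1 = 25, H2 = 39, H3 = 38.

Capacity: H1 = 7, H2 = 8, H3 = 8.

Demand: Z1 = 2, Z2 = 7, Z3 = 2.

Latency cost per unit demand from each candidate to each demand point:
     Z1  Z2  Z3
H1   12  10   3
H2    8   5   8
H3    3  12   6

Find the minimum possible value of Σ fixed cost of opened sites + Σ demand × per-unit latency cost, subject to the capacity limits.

Open {H1, H2}; cheapest assignment that respects the capacities:
  H1 (cap 7, load 4): Z1, Z3 — cost 2×12 + 2×3 = 30
  H2 (cap 8, load 7): Z2 — cost 7×5 = 35
  Shipping 65, fixed 64 → total 129.
  Any other capacity-feasible assignment to {H1, H2} ships for at least 65.
Compare {H2, H3}: its best feasible assignment gives total 130.
Compare {H1, H2, H3}: its best feasible assignment gives total 149.
Every other set of open sites that can feasibly serve all demand totals ≥ 130 even under its best assignment. Minimum: 129.

129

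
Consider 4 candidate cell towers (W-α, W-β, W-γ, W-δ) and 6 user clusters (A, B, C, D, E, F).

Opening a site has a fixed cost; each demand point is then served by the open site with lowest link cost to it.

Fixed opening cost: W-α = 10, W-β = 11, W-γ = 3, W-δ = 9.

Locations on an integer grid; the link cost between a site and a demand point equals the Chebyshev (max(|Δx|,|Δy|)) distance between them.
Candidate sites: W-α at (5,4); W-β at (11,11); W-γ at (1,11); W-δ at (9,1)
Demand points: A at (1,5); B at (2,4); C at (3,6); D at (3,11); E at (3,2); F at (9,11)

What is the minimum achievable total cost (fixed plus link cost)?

Open {W-α, W-γ}: assign each demand point to its cheapest open site.
  A→W-α 4, B→W-α 3, C→W-α 2, D→W-γ 2, E→W-α 2, F→W-α 7
  link cost 20, fixed 13 → total 33.
Compare {W-α}: link cost 25 + fixed 10 = 35.
Compare {W-α, W-β, W-γ}: link cost 15 + fixed 24 = 39.
Compare {W-γ}: link cost 37 + fixed 3 = 40.
All other subsets cost ≥ 35. Minimum total cost: 33.

33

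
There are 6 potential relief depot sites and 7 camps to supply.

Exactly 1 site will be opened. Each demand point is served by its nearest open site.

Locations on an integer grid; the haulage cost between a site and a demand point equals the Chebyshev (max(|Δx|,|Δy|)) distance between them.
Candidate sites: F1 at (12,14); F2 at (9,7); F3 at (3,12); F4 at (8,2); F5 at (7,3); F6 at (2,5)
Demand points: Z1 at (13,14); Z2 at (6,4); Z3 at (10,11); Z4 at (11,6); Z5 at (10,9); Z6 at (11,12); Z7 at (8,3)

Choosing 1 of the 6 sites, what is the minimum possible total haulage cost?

Open {F2}.
  Z1→F2 7, Z2→F2 3, Z3→F2 4, Z4→F2 2, Z5→F2 2, Z6→F2 5, Z7→F2 4  ⇒ total 27.
Compare {F1}: total 40.
Compare {F5}: total 40.
No size-1 selection does better; minimum is 27.

27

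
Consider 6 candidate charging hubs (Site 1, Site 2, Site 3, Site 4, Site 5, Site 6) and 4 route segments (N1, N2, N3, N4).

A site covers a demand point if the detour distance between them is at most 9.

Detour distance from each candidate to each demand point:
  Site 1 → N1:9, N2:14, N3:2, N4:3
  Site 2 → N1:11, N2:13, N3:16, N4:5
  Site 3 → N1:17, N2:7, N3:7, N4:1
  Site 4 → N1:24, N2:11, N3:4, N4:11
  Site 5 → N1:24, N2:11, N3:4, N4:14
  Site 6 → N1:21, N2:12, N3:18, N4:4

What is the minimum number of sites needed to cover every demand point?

Coverage sets (demand points within 9 of each site):
  Site 1: {N1, N3, N4}
  Site 2: {N4}
  Site 3: {N2, N3, N4}
  Site 4: {N3}
  Site 5: {N3}
  Site 6: {N4}
No single site covers all 4 demand points.
But {Site 1, Site 3} covers everything, so the minimum is 2.

2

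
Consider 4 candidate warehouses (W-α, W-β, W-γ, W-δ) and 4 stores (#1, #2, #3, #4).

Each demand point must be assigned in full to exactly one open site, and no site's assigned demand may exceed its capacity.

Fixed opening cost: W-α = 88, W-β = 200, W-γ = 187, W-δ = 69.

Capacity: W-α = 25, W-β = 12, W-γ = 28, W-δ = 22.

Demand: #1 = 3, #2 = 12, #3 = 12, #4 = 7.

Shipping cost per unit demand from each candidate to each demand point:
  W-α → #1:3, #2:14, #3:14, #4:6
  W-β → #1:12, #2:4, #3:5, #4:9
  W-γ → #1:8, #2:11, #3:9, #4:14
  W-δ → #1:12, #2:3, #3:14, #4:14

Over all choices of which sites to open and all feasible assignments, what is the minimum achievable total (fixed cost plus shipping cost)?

412

Open {W-α, W-δ}; cheapest assignment that respects the capacities:
  W-α (cap 25, load 22): #1, #3, #4 — cost 3×3 + 12×14 + 7×6 = 219
  W-δ (cap 22, load 12): #2 — cost 12×3 = 36
  Shipping 255, fixed 157 → total 412.
  Any other capacity-feasible assignment to {W-α, W-δ} ships for at least 255.
Compare {W-β, W-δ}: its best feasible assignment gives total 499.
Compare {W-α, W-β, W-δ}: its best feasible assignment gives total 504.
Every other set of open sites that can feasibly serve all demand totals ≥ 499 even under its best assignment. Minimum: 412.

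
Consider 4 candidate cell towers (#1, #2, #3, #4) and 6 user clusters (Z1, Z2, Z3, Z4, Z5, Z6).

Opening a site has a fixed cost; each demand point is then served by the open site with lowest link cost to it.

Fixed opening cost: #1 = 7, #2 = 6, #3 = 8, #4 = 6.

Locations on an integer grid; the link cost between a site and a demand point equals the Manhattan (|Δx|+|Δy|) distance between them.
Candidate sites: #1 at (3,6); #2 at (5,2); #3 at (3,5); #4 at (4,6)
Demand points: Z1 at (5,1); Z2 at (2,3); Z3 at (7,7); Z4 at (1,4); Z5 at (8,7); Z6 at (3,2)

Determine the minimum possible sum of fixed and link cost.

Open {#2, #4}: assign each demand point to its cheapest open site.
  Z1→#2 1, Z2→#2 4, Z3→#4 4, Z4→#4 5, Z5→#4 5, Z6→#2 2
  link cost 21, fixed 12 → total 33.
Compare {#2}: link cost 28 + fixed 6 = 34.
Compare {#1, #2}: link cost 22 + fixed 13 = 35.
Compare {#3}: link cost 28 + fixed 8 = 36.
All other subsets cost ≥ 34. Minimum total cost: 33.

33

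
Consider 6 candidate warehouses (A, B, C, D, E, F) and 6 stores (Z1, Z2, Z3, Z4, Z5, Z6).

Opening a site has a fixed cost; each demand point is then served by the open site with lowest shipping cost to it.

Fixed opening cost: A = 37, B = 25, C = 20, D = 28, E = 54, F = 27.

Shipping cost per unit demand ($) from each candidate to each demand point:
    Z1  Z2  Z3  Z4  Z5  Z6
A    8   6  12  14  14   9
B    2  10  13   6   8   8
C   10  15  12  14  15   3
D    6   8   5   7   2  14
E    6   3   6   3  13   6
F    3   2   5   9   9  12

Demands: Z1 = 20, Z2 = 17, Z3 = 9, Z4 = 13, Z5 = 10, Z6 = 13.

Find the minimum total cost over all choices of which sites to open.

Open {B, C, D, F}: assign each demand point to its cheapest open site.
  Z1→B 20×2=40, Z2→F 17×2=34, Z3→D 9×5=45, Z4→B 13×6=78, Z5→D 10×2=20, Z6→C 13×3=39
  shipping cost 256, fixed 100 → total 356.
Compare {B, C, D, E}: shipping cost 234 + fixed 127 = 361.
Compare {C, D, F}: shipping cost 289 + fixed 75 = 364.
Compare {C, D, E, F}: shipping cost 237 + fixed 129 = 366.
All other subsets cost ≥ 361. Minimum total cost: 356.

356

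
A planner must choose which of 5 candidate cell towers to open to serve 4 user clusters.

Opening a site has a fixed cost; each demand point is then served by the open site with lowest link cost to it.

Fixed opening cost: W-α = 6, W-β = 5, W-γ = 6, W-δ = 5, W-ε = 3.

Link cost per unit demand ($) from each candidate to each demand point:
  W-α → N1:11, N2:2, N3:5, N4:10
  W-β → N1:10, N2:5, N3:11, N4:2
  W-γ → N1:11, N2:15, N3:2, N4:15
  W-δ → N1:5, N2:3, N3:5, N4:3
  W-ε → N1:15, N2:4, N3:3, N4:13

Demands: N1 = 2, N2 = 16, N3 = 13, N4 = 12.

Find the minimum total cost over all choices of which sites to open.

Open {W-α, W-β, W-γ, W-δ}: assign each demand point to its cheapest open site.
  N1→W-δ 2×5=10, N2→W-α 16×2=32, N3→W-γ 13×2=26, N4→W-β 12×2=24
  link cost 92, fixed 22 → total 114.
Compare {W-α, W-β, W-γ, W-δ, W-ε}: link cost 92 + fixed 25 = 117.
Compare {W-α, W-β, W-γ}: link cost 102 + fixed 17 = 119.
Compare {W-α, W-γ, W-δ}: link cost 104 + fixed 17 = 121.
All other subsets cost ≥ 117. Minimum total cost: 114.

114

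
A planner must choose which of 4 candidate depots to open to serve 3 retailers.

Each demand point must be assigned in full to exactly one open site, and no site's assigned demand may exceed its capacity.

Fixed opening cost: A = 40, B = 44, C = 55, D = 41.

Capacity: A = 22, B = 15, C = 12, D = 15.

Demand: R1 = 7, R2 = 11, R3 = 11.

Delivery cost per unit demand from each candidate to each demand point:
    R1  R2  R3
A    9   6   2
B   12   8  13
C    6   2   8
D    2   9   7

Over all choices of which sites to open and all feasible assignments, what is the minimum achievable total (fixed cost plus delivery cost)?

183

Open {A, D}; cheapest assignment that respects the capacities:
  A (cap 22, load 22): R2, R3 — cost 11×6 + 11×2 = 88
  D (cap 15, load 7): R1 — cost 7×2 = 14
  Shipping 102, fixed 81 → total 183.
  Any other capacity-feasible assignment to {A, D} ships for at least 102.
Compare {A, C, D}: its best feasible assignment gives total 194.
Compare {A, C}: its best feasible assignment gives total 202.
Every other set of open sites that can feasibly serve all demand totals ≥ 194 even under its best assignment. Minimum: 183.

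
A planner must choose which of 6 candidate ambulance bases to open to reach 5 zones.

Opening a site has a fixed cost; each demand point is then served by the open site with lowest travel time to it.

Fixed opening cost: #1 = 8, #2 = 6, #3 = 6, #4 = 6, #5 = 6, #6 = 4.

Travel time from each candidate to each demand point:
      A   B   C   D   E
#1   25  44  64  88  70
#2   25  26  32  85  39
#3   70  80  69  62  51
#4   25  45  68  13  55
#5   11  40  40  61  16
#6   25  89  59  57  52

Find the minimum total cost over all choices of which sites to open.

Open {#2, #4, #5}: assign each demand point to its cheapest open site.
  A→#5 11, B→#2 26, C→#2 32, D→#4 13, E→#5 16
  travel time 98, fixed 18 → total 116.
Compare {#2, #4, #5, #6}: travel time 98 + fixed 22 = 120.
Compare {#2, #3, #4, #5}: travel time 98 + fixed 24 = 122.
Compare {#1, #2, #4, #5}: travel time 98 + fixed 26 = 124.
All other subsets cost ≥ 120. Minimum total cost: 116.

116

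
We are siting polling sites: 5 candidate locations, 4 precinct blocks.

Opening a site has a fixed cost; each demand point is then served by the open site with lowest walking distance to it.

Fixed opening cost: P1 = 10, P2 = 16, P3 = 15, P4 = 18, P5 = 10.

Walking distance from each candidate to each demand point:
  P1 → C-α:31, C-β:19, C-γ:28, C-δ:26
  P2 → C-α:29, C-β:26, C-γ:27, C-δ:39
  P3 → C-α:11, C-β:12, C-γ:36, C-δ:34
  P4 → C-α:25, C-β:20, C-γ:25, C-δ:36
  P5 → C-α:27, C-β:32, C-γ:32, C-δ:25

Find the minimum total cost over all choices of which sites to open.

102

Open {P1, P3}: assign each demand point to its cheapest open site.
  C-α→P3 11, C-β→P3 12, C-γ→P1 28, C-δ→P1 26
  walking distance 77, fixed 25 → total 102.
Compare {P3, P5}: walking distance 80 + fixed 25 = 105.
Compare {P3}: walking distance 93 + fixed 15 = 108.
Compare {P1, P3, P5}: walking distance 76 + fixed 35 = 111.
All other subsets cost ≥ 105. Minimum total cost: 102.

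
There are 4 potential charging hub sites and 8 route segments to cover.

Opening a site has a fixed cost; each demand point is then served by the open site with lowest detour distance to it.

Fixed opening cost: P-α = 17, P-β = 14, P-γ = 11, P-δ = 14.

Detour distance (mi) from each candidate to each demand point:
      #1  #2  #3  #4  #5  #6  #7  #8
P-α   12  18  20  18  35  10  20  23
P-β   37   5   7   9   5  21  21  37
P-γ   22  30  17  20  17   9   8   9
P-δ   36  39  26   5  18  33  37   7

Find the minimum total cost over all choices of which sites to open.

Open {P-β, P-γ}: assign each demand point to its cheapest open site.
  #1→P-γ 22, #2→P-β 5, #3→P-β 7, #4→P-β 9, #5→P-β 5, #6→P-γ 9, #7→P-γ 8, #8→P-γ 9
  detour distance 74, fixed 25 → total 99.
Compare {P-α, P-β, P-γ}: detour distance 64 + fixed 42 = 106.
Compare {P-β, P-γ, P-δ}: detour distance 68 + fixed 39 = 107.
Compare {P-α, P-β, P-γ, P-δ}: detour distance 58 + fixed 56 = 114.
All other subsets cost ≥ 106. Minimum total cost: 99.

99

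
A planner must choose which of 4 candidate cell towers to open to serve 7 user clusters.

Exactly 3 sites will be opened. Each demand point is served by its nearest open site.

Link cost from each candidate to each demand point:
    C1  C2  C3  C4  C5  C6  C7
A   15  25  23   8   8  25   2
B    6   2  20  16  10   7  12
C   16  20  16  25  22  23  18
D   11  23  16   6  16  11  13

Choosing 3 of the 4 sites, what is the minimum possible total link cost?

47

Open {A, B, D}.
  C1→B 6, C2→B 2, C3→D 16, C4→D 6, C5→A 8, C6→B 7, C7→A 2  ⇒ total 47.
Compare {A, B, C}: total 49.
Compare {B, C, D}: total 59.
No size-3 selection does better; minimum is 47.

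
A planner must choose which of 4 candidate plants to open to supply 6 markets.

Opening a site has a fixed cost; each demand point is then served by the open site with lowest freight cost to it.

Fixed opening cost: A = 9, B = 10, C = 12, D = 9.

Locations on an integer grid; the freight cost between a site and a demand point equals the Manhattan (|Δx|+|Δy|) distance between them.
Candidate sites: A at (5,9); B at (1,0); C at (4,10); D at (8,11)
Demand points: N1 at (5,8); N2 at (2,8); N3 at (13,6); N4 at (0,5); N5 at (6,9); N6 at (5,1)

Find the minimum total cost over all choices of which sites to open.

43

Open {A}: assign each demand point to its cheapest open site.
  N1→A 1, N2→A 4, N3→A 11, N4→A 9, N5→A 1, N6→A 8
  freight cost 34, fixed 9 → total 43.
Compare {A, B}: freight cost 28 + fixed 19 = 47.
Compare {A, D}: freight cost 33 + fixed 18 = 51.
Compare {C}: freight cost 42 + fixed 12 = 54.
All other subsets cost ≥ 47. Minimum total cost: 43.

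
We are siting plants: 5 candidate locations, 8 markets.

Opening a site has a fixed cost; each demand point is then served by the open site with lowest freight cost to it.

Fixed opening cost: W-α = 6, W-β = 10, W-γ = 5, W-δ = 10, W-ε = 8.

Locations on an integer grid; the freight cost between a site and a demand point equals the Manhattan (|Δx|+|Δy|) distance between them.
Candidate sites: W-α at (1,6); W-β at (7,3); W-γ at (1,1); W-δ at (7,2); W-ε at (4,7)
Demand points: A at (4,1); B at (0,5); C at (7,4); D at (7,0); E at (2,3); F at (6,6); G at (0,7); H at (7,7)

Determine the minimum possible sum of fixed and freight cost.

41

Open {W-α, W-β}: assign each demand point to its cheapest open site.
  A→W-β 5, B→W-α 2, C→W-β 1, D→W-β 3, E→W-α 4, F→W-β 4, G→W-α 2, H→W-β 4
  freight cost 25, fixed 16 → total 41.
Compare {W-α, W-δ}: freight cost 26 + fixed 16 = 42.
Compare {W-α, W-β, W-γ}: freight cost 22 + fixed 21 = 43.
Compare {W-β, W-γ}: freight cost 30 + fixed 15 = 45.
All other subsets cost ≥ 42. Minimum total cost: 41.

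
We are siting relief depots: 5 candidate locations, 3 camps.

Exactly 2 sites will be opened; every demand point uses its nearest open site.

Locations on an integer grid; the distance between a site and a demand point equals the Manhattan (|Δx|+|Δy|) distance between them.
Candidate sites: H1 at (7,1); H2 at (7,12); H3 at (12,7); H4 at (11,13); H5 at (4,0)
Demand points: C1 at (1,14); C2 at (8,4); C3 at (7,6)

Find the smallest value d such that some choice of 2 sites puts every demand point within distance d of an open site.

Open {H1, H2}.
  Farthest demand point is C1 at distance 8 (to H2); all others are ≤ 8.
With {H2, H3} the worst case is 8.
With {H2, H5} the worst case is 8.
No size-2 selection achieves below 8.

8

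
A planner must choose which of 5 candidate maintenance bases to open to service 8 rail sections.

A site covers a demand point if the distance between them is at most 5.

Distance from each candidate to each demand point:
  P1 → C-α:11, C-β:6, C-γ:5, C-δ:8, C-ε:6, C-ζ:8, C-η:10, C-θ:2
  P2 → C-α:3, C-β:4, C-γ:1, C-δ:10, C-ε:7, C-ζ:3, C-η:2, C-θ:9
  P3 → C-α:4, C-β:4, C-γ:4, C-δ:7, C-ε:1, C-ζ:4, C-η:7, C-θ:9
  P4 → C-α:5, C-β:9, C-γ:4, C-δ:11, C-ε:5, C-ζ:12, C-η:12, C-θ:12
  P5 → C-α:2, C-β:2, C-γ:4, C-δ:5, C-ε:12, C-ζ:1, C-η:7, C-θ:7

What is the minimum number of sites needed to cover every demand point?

Coverage sets (demand points within 5 of each site):
  P1: {C-γ, C-θ}
  P2: {C-α, C-β, C-γ, C-ζ, C-η}
  P3: {C-α, C-β, C-γ, C-ε, C-ζ}
  P4: {C-α, C-γ, C-ε}
  P5: {C-α, C-β, C-γ, C-δ, C-ζ}
No 3 sites suffice: every size-3 union leaves at least one demand point uncovered.
But {P1, P2, P3, P5} covers everything, so the minimum is 4.

4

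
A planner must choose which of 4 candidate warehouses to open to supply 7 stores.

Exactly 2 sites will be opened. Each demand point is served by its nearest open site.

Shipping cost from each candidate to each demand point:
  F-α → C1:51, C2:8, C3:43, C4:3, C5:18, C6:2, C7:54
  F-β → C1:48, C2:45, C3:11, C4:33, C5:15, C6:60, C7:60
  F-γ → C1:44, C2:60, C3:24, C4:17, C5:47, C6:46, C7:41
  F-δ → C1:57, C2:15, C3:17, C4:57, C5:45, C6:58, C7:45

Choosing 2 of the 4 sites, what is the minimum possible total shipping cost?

Open {F-α, F-γ}.
  C1→F-γ 44, C2→F-α 8, C3→F-γ 24, C4→F-α 3, C5→F-α 18, C6→F-α 2, C7→F-γ 41  ⇒ total 140.
Compare {F-α, F-β}: total 141.
Compare {F-α, F-δ}: total 144.
No size-2 selection does better; minimum is 140.

140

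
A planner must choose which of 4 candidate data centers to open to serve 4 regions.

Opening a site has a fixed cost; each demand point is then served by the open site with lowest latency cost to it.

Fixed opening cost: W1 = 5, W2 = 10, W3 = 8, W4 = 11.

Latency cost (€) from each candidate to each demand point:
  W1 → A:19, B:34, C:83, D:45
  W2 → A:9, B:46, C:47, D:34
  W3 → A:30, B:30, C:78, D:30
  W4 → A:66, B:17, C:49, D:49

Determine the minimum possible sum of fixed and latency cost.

128

Open {W2, W4}: assign each demand point to its cheapest open site.
  A→W2 9, B→W4 17, C→W2 47, D→W2 34
  latency cost 107, fixed 21 → total 128.
Compare {W2, W3, W4}: latency cost 103 + fixed 29 = 132.
Compare {W1, W2, W4}: latency cost 107 + fixed 26 = 133.
Compare {W2, W3}: latency cost 116 + fixed 18 = 134.
All other subsets cost ≥ 132. Minimum total cost: 128.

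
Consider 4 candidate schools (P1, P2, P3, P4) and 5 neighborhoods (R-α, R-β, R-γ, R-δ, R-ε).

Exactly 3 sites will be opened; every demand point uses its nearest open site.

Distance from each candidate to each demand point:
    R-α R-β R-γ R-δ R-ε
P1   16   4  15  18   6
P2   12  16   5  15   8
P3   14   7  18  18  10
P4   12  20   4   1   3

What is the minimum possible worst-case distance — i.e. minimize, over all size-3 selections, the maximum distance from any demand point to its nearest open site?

12

Open {P1, P2, P4}.
  Farthest demand point is R-α at distance 12 (to P2); all others are ≤ 12.
With {P1, P3, P4} the worst case is 12.
With {P2, P3, P4} the worst case is 12.
No size-3 selection achieves below 12.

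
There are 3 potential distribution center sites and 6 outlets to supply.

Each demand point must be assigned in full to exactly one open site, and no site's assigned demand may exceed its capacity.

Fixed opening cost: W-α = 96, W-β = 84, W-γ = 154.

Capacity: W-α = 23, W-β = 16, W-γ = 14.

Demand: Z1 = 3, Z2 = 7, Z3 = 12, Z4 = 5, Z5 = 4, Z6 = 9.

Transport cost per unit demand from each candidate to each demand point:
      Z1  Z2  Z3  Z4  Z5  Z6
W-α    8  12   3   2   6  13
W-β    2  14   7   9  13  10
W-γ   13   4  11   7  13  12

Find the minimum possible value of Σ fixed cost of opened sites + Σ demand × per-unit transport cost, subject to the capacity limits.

Open {W-α, W-β, W-γ}; cheapest assignment that respects the capacities:
  W-α (cap 23, load 21): Z3, Z4, Z5 — cost 12×3 + 5×2 + 4×6 = 70
  W-β (cap 16, load 12): Z1, Z6 — cost 3×2 + 9×10 = 96
  W-γ (cap 14, load 7): Z2 — cost 7×4 = 28
  Shipping 194, fixed 334 → total 528.
  Any other capacity-feasible assignment to {W-α, W-β, W-γ} ships for at least 194.
Total demand is 40 and no other set of sites has combined capacity ≥ 40, so {W-α, W-β, W-γ} is the only feasible choice of open sites. Minimum: 528.

528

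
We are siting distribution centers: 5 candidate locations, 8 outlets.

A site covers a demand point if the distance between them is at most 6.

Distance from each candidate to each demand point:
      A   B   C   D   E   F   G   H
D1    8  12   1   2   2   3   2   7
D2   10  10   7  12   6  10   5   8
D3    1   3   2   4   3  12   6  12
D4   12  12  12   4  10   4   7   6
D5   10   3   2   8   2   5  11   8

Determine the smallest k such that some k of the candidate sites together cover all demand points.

Coverage sets (demand points within 6 of each site):
  D1: {C, D, E, F, G}
  D2: {E, G}
  D3: {A, B, C, D, E, G}
  D4: {D, F, H}
  D5: {B, C, E, F}
No single site covers all 8 demand points.
But {D3, D4} covers everything, so the minimum is 2.

2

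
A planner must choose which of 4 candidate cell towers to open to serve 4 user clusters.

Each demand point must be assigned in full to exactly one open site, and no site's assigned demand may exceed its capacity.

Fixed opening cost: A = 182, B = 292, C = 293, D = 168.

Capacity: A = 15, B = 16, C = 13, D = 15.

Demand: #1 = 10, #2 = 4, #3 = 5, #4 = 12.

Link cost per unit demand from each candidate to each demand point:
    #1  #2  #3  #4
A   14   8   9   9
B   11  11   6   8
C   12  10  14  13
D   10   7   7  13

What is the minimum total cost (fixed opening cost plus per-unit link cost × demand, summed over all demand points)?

Open {B, D}; cheapest assignment that respects the capacities:
  B (cap 16, load 16): #2, #4 — cost 4×11 + 12×8 = 140
  D (cap 15, load 15): #1, #3 — cost 10×10 + 5×7 = 135
  Shipping 275, fixed 460 → total 735.
  Any other capacity-feasible assignment to {B, D} ships for at least 275.
Compare {A, B}: its best feasible assignment gives total 799.
Compare {A, B, D}: its best feasible assignment gives total 905.
Every other set of open sites that can feasibly serve all demand totals ≥ 799 even under its best assignment. Minimum: 735.

735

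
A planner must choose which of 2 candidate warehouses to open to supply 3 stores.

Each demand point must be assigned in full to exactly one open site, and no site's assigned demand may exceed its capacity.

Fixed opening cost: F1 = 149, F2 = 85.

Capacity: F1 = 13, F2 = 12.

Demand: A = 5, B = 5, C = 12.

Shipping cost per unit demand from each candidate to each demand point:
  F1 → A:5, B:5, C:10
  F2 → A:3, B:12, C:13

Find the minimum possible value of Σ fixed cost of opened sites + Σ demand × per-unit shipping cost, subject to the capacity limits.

Open {F1, F2}; cheapest assignment that respects the capacities:
  F1 (cap 13, load 12): C — cost 12×10 = 120
  F2 (cap 12, load 10): A, B — cost 5×3 + 5×12 = 75
  Shipping 195, fixed 234 → total 429.
  Any other capacity-feasible assignment to {F1, F2} ships for at least 195.
Total demand is 22 and no other set of sites has combined capacity ≥ 22, so {F1, F2} is the only feasible choice of open sites. Minimum: 429.

429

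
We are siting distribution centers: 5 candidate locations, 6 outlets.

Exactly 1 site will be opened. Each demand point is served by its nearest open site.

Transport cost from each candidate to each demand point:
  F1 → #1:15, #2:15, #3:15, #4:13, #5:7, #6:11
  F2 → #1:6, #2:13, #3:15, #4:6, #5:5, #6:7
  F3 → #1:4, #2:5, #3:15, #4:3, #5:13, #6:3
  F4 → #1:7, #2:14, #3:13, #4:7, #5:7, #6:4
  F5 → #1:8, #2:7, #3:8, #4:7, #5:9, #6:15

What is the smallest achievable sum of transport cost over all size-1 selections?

Open {F3}.
  #1→F3 4, #2→F3 5, #3→F3 15, #4→F3 3, #5→F3 13, #6→F3 3  ⇒ total 43.
Compare {F2}: total 52.
Compare {F4}: total 52.
No size-1 selection does better; minimum is 43.

43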